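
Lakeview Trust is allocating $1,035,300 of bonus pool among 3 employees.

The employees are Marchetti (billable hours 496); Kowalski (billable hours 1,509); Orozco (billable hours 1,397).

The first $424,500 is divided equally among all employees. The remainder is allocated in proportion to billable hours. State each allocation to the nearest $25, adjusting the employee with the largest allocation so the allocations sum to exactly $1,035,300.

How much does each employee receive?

First tranche $424,500 split equally: $141,500 each.
Remainder $610,800 by billable hours (total 3,402): Marchetti 89,052.56 → $89,050; Kowalski 270,928.04 → $270,925; Orozco 250,819.40 → $250,825.
Totals: Marchetti $141,500 + $89,050 = $230,550; Kowalski $141,500 + $270,925 = $412,425; Orozco $141,500 + $250,825 = $392,325.

Marchetti: $230,550 | Kowalski: $412,425 | Orozco: $392,325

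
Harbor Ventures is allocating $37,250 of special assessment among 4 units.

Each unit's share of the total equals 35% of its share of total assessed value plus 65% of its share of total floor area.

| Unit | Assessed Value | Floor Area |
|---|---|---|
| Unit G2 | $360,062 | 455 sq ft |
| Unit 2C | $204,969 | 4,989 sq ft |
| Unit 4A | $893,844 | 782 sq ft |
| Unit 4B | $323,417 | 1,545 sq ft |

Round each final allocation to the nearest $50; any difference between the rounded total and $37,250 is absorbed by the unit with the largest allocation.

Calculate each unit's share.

Totals — assessed value 1,782,292, floor area 7,771.
Composite weights (35% assessed value + 65% floor area): Unit G2 0.1088; Unit 2C 0.4576; Unit 4A 0.2409; Unit 4B 0.1927.
Raw shares: Unit G2 4,051.53; Unit 2C 17,043.83; Unit 4A 8,975.003; Unit 4B 7,179.64.
Rounded to nearest $50: Unit G2 $4,050; Unit 2C $17,050; Unit 4A $9,000; Unit 4B $7,200. Sum = $37,300.
Difference $37,250 − $37,300 = −$50 applied to largest allocation (Unit 2C): Unit 2C becomes $17,000.

Unit G2: $4,050 · Unit 2C: $17,000 · Unit 4A: $9,000 · Unit 4B: $7,200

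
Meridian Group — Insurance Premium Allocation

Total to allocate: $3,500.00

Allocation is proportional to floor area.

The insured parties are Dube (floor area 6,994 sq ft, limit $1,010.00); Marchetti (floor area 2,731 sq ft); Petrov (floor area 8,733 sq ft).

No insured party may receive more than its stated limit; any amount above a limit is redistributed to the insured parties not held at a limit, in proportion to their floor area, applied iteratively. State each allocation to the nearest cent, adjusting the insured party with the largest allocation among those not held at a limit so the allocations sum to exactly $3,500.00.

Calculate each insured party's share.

Dube: $1,010.00 · Marchetti: $593.18 · Petrov: $1,896.82

Combined floor area = 18,458.
Unconstrained shares: Dube 1,326.2000; Marchetti 517.8513; Petrov 1,655.9486.
Capped: Dube ($1,010.00); balance $2,490.00 reallocated over remaining floor area 11,464.
Shares after redistribution: Marchetti 593.1778 → $593.18; Petrov 1,896.8222 → $1,896.82.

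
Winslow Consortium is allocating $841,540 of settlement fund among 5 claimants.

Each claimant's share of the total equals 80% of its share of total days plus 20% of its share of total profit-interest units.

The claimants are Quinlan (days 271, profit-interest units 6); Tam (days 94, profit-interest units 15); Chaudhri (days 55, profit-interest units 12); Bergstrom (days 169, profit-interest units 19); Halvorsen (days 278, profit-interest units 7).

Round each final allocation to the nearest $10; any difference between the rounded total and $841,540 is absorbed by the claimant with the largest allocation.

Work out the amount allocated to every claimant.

Quinlan: $227,550 | Tam: $115,780 | Chaudhri: $76,940 | Bergstrom: $185,430 | Halvorsen: $235,840

Totals — days 867, profit-interest units 59.
Combined weights (80% days + 20% profit-interest units): Quinlan 0.2704; Tam 0.1376; Chaudhri 0.0914; Bergstrom 0.2203; Halvorsen 0.2802.
Pro-rata amounts: Quinlan 227,549.60; Tam 115,781.87; Chaudhri 76,940.05; Bergstrom 185,430.65; Halvorsen 235,837.83.
Rounded to nearest $10: Quinlan $227,550; Tam $115,780; Chaudhri $76,940; Bergstrom $185,430; Halvorsen $235,840. Sum = $841,540.
No rounding difference to absorb.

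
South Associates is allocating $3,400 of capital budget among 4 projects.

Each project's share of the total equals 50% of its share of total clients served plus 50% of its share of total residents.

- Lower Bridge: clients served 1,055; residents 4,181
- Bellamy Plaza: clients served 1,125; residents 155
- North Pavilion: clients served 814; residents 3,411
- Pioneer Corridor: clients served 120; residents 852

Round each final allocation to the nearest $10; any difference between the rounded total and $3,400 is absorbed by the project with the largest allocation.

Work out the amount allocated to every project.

Lower Bridge: $1,410; Bellamy Plaza: $640; North Pavilion: $1,120; Pioneer Corridor: $230

Clients served total 3,114; residents total 8,599.
Composite weights (50% clients served + 50% residents): Lower Bridge 0.4125; Bellamy Plaza 0.1896; North Pavilion 0.3290; Pioneer Corridor 0.0688.
Unrounded shares: Lower Bridge 1,402.52; Bellamy Plaza 644.80; North Pavilion 1,118.73; Pioneer Corridor 233.95.
After rounding ($10): Lower Bridge $1,400; Bellamy Plaza $640; North Pavilion $1,120; Pioneer Corridor $230. Sum = $3,390.
Difference $3,400 − $3,390 = +$10 applied to largest allocation (Lower Bridge): Lower Bridge becomes $1,410.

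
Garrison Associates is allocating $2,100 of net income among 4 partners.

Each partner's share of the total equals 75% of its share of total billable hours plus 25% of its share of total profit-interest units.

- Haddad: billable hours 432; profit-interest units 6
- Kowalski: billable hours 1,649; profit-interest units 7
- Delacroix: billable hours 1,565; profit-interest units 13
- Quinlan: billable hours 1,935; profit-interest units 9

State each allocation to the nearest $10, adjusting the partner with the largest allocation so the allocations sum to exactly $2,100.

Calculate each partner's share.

Billable hours total 5,581; profit-interest units total 35.
Combined weights (75% billable hours + 25% profit-interest units): Haddad 0.1009; Kowalski 0.2716; Delacroix 0.3032; Quinlan 0.3243.
Proportional shares: Haddad 211.91; Kowalski 570.36; Delacroix 636.65; Quinlan 681.07.
At nearest $10: Haddad $210; Kowalski $570; Delacroix $640; Quinlan $680. Sum = $2,100.
Sum already equals the total — no adjustment.

Haddad: $210 | Kowalski: $570 | Delacroix: $640 | Quinlan: $680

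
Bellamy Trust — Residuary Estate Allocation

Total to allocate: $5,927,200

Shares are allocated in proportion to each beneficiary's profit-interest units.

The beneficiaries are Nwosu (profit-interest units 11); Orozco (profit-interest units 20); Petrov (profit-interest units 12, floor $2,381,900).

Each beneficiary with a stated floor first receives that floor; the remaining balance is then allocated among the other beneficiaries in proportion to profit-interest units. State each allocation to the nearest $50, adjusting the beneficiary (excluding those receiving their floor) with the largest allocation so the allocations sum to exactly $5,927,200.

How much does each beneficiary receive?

Minimums first: Petrov $2,381,900. Remaining pool $3,545,300.
Remaining pool split over remaining profit-interest units 31: Nwosu 1,258,009.68 → $1,258,000; Orozco 2,287,290.32 → $2,287,300.

Nwosu: $1,258,000 | Orozco: $2,287,300 | Petrov: $2,381,900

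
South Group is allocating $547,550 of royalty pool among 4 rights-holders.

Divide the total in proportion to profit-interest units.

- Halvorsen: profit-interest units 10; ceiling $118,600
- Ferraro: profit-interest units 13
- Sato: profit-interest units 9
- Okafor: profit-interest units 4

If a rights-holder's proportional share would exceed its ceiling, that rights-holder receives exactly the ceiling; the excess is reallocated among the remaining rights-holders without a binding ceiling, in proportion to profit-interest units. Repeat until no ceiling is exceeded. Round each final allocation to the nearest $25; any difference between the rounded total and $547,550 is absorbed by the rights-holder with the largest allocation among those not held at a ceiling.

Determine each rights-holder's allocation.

Total profit-interest units = 36.
Pro-rata shares before constraints: Halvorsen 152,097.22; Ferraro 197,726.39; Sato 136,887.50; Okafor 60,838.89.
Capped: Halvorsen ($118,600); remaining pool $428,950 reallocated over remaining profit-interest units 26.
Redistributed shares: Ferraro 214,475.00 → $214,475; Sato 148,482.69 → $148,475; Okafor 65,992.31 → $66,000.

Halvorsen: $118,600 | Ferraro: $214,475 | Sato: $148,475 | Okafor: $66,000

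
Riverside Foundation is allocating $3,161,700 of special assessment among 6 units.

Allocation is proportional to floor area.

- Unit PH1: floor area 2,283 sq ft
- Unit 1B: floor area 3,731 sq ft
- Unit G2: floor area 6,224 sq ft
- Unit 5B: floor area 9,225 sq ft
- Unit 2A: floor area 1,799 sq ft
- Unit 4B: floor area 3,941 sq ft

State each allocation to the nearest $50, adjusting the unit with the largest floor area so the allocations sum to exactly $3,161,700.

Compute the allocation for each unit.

Combined floor area = 27,203.
Pro-rata amounts: Unit PH1 2,283/27,203 × $3,161,700 = 265,344.30; Unit 1B 3,731/27,203 × $3,161,700 = 433,639.77; Unit G2 6,224/27,203 × $3,161,700 = 723,391.57; Unit 5B 9,225/27,203 × $3,161,700 = 1,072,186.25; Unit 2A 1,799/27,203 × $3,161,700 = 209,090.85; Unit 4B 3,941/27,203 × $3,161,700 = 458,047.26.
Rounded to nearest $50: Unit PH1 $265,350; Unit 1B $433,650; Unit G2 $723,400; Unit 5B $1,072,200; Unit 2A $209,100; Unit 4B $458,050. Sum = $3,161,750.
Difference $3,161,700 − $3,161,750 = −$50 applied to largest floor area (Unit 5B): Unit 5B becomes $1,072,150.

Unit PH1: $265,350 | Unit 1B: $433,650 | Unit G2: $723,400 | Unit 5B: $1,072,150 | Unit 2A: $209,100 | Unit 4B: $458,050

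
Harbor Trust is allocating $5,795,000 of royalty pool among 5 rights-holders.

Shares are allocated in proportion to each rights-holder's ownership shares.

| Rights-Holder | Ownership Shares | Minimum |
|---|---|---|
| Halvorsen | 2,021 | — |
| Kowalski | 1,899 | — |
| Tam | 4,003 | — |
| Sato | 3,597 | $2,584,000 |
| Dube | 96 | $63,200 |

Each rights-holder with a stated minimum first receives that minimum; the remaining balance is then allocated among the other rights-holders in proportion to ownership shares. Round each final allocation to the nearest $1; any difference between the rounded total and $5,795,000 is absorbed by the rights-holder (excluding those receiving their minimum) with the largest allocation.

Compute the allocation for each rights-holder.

Halvorsen: $802,941; Kowalski: $754,471; Tam: $1,590,388; Sato: $2,584,000; Dube: $63,200

Fund the minimums — Sato $2,584,000; Dube $63,200. Balance $3,147,800.
Balance split over remaining ownership shares 7,923: Halvorsen 802,941.28 → $802,941; Kowalski 754,470.81 → $754,471; Tam 1,590,387.91 → $1,590,388.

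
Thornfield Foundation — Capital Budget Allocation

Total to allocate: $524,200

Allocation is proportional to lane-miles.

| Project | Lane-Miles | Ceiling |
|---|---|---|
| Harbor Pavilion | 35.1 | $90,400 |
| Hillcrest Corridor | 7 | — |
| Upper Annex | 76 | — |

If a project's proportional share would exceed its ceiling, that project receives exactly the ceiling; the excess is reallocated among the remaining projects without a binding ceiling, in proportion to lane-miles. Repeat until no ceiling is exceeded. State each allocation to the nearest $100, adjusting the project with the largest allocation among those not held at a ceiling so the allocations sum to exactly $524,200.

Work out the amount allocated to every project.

Lane-miles total: 118.1.
Unconstrained shares: Harbor Pavilion 155,795.26; Hillcrest Corridor 31,070.28; Upper Annex 337,334.46.
Capped: Harbor Pavilion ($90,400); residual $433,800 reallocated over remaining lane-miles 83.
Remaining shares: Hillcrest Corridor 36,585.54 → $36,600; Upper Annex 397,214.46 → $397,200.

Harbor Pavilion: $90,400 · Hillcrest Corridor: $36,600 · Upper Annex: $397,200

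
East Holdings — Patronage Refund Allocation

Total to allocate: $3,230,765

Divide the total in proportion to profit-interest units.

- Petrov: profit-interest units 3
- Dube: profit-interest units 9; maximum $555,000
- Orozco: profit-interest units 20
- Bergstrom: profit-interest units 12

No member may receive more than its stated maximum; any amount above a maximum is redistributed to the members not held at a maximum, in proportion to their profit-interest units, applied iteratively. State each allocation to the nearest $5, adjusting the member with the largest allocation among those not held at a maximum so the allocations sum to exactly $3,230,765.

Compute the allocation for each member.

Petrov: $229,350 · Dube: $555,000 · Orozco: $1,529,010 · Bergstrom: $917,405

Profit-interest units total: 44.
Pro-rata shares before constraints: Petrov 220,279.43; Dube 660,838.30; Orozco 1,468,529.55; Bergstrom 881,117.73.
Held at cap: Dube ($555,000); remaining pool $2,675,765 reallocated over remaining profit-interest units 35.
Remaining shares: Petrov 229,351.29 → $229,350; Orozco 1,529,008.57 → $1,529,010; Bergstrom 917,405.14 → $917,405.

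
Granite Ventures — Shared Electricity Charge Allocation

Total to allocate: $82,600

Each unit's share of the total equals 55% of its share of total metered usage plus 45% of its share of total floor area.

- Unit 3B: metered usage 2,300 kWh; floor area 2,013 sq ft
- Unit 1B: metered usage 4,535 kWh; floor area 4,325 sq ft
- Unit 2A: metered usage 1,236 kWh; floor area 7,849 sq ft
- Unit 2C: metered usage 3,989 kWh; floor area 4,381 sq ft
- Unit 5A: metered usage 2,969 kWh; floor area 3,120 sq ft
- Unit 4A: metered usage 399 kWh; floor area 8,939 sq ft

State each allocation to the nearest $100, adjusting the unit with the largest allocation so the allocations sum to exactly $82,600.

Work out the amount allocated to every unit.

Totals — metered usage 15,428, floor area 30,627.
Composite weights (55% metered usage + 45% floor area): Unit 3B 0.1116; Unit 1B 0.2252; Unit 2A 0.1594; Unit 2C 0.2066; Unit 5A 0.1517; Unit 4A 0.1456.
Pro-rata amounts: Unit 3B 9,215.73; Unit 1B 18,602.94; Unit 2A 13,165.40; Unit 2C 17,063.13; Unit 5A 12,529.20; Unit 4A 12,023.60.
At nearest $100: Unit 3B $9,200; Unit 1B $18,600; Unit 2A $13,200; Unit 2C $17,100; Unit 5A $12,500; Unit 4A $12,000. Sum = $82,600.
Rounded total matches; no reconciliation needed.

Unit 3B: $9,200 | Unit 1B: $18,600 | Unit 2A: $13,200 | Unit 2C: $17,100 | Unit 5A: $12,500 | Unit 4A: $12,000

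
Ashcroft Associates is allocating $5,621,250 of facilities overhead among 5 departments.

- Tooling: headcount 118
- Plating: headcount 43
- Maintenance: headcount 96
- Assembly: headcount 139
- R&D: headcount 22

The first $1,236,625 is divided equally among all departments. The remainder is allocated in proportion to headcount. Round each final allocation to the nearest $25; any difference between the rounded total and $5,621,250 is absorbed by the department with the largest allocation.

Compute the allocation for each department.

Tooling: $1,485,100 · Plating: $698,375 · Maintenance: $1,254,325 · Assembly: $1,705,350 · R&D: $478,100

$1,236,625 shared equally gives $247,325 per department.
Remainder $4,384,625 by headcount (total 418): Tooling 1,237,764.95 → $1,237,775; Plating 451,049.94 → $451,050; Maintenance 1,006,995.22 → $1,007,000; Assembly 1,458,045.16 → $1,458,050; R&D 230,769.74 → $230,775.
Rounding difference −$25 on remainder applied to Assembly.
Totals: Tooling $247,325 + $1,237,775 = $1,485,100; Plating $247,325 + $451,050 = $698,375; Maintenance $247,325 + $1,007,000 = $1,254,325; Assembly $247,325 + $1,458,025 = $1,705,350; R&D $247,325 + $230,775 = $478,100.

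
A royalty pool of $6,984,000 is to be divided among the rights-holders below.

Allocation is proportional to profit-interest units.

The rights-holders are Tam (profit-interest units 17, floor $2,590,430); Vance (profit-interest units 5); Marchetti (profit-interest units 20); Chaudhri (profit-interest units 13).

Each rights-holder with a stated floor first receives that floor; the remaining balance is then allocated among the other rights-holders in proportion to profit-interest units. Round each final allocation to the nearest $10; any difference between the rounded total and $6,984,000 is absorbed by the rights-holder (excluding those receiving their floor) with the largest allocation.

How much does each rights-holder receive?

Minimums first: Tam $2,590,430. Balance $4,393,570.
Balance split over remaining profit-interest units 38: Vance 578,101.32 → $578,100; Marchetti 2,312,405.26 → $2,312,410; Chaudhri 1,503,063.42 → $1,503,060.

Tam: $2,590,430 · Vance: $578,100 · Marchetti: $2,312,410 · Chaudhri: $1,503,060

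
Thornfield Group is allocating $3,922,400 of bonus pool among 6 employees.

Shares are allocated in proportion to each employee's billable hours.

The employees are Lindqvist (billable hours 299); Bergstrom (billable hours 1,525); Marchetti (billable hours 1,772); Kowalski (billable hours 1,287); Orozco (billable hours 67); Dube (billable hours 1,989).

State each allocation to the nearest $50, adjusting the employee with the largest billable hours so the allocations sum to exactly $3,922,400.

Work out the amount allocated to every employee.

Combined billable hours = 299 + 1,525 + 1,772 + 1,287 + 67 + 1,989 = 6,939.
Proportional shares: Lindqvist 169,015.36; Bergstrom 862,034.88; Marchetti 1,001,656.26; Kowalski 727,500.91; Orozco 37,873.01; Dube 1,124,319.58.
After rounding ($50): Lindqvist $169,000; Bergstrom $862,050; Marchetti $1,001,650; Kowalski $727,500; Orozco $37,850; Dube $1,124,300. Sum = $3,922,350.
Difference $3,922,400 − $3,922,350 = +$50 applied to largest billable hours (Dube): Dube becomes $1,124,350.

Lindqvist: $169,000 · Bergstrom: $862,050 · Marchetti: $1,001,650 · Kowalski: $727,500 · Orozco: $37,850 · Dube: $1,124,350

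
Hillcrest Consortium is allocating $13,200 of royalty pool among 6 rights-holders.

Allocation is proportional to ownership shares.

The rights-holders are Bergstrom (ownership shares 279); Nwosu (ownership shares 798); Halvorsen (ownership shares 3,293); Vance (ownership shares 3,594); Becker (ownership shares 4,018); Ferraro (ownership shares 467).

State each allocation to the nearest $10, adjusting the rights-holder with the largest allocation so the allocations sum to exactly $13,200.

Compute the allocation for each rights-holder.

Bergstrom: $300 · Nwosu: $850 · Halvorsen: $3,490 · Vance: $3,810 · Becker: $4,250 · Ferraro: $500

Total ownership shares = 12,449.
Pro-rata amounts: Bergstrom 279/12,449 × $13,200 = 295.83; Nwosu 798/12,449 × $13,200 = 846.14; Halvorsen 3,293/12,449 × $13,200 = 3,491.65; Vance 3,594/12,449 × $13,200 = 3,810.81; Becker 4,018/12,449 × $13,200 = 4,260.39; Ferraro 467/12,449 × $13,200 = 495.17.
After rounding ($10): Bergstrom $300; Nwosu $850; Halvorsen $3,490; Vance $3,810; Becker $4,260; Ferraro $500. Sum = $13,210.
Difference $13,200 − $13,210 = −$10 applied to largest allocation (Becker): Becker becomes $4,250.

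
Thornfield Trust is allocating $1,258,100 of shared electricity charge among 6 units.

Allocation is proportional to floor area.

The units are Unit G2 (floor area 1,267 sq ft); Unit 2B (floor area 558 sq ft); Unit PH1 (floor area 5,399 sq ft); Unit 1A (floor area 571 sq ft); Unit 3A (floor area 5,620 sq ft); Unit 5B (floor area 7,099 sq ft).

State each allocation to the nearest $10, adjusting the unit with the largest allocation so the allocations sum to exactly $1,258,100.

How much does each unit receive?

Sum of floor area: 20,514.
Unrounded shares: Unit G2 1,267/20,514 × $1,258,100 = 77,703.65; Unit 2B 558/20,514 × $1,258,100 = 34,221.50; Unit PH1 5,399/20,514 × $1,258,100 = 331,114.45; Unit 1A 571/20,514 × $1,258,100 = 35,018.77; Unit 3A 5,620/20,514 × $1,258,100 = 344,668.13; Unit 5B 7,099/20,514 × $1,258,100 = 435,373.50.
After rounding ($10): Unit G2 $77,700; Unit 2B $34,220; Unit PH1 $331,110; Unit 1A $35,020; Unit 3A $344,670; Unit 5B $435,370. Sum = $1,258,090.
Difference $1,258,100 − $1,258,090 = +$10 applied to largest allocation (Unit 5B): Unit 5B becomes $435,380.

Unit G2: $77,700 · Unit 2B: $34,220 · Unit PH1: $331,110 · Unit 1A: $35,020 · Unit 3A: $344,670 · Unit 5B: $435,380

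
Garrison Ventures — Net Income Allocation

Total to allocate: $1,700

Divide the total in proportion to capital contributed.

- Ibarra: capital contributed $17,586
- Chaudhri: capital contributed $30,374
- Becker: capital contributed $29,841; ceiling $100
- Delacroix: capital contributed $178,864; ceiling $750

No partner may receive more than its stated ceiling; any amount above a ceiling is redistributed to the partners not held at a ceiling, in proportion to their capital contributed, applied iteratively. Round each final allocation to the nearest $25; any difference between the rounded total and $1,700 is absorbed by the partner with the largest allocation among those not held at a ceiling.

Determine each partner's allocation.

Ibarra: $300 | Chaudhri: $550 | Becker: $100 | Delacroix: $750

Sum of capital contributed: 256,665.
Proportional shares (ignoring caps): Ibarra 116.48; Chaudhri 201.18; Becker 197.65; Delacroix 1,184.69.
Capped: Becker ($100), Delacroix ($750); balance $850 reallocated over remaining capital contributed 47,960.
Remaining shares: Ibarra 311.68 → $300; Chaudhri 538.32 → $550.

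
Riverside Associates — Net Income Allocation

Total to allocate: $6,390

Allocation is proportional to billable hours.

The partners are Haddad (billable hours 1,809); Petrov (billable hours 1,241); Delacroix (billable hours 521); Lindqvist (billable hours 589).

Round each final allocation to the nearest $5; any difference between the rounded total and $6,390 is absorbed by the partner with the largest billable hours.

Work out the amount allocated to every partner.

Sum of billable hours: 1,809 + 1,241 + 521 + 589 = 4,160.
Unrounded shares: Haddad 2,778.73; Petrov 1,906.25; Delacroix 800.29; Lindqvist 904.74.
Rounded to nearest $5: Haddad $2,780; Petrov $1,905; Delacroix $800; Lindqvist $905. Sum = $6,390.
Sum already equals the total — no adjustment.

Haddad: $2,780 | Petrov: $1,905 | Delacroix: $800 | Lindqvist: $905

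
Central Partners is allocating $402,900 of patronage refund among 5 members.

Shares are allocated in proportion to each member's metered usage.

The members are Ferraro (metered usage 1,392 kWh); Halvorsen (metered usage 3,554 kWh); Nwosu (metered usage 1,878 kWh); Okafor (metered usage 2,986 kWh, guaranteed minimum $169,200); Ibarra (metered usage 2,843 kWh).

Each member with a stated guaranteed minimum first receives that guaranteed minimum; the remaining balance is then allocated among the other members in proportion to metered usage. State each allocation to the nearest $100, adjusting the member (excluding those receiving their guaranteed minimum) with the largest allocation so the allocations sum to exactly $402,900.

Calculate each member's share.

Guaranteed amounts: Okafor $169,200. Remaining pool $233,700.
Remaining pool split over remaining metered usage 9,667: Ferraro 33,651.64 → $33,700; Halvorsen 85,918.05 → $85,900; Nwosu 45,400.70 → $45,400; Ibarra 68,729.61 → $68,700.

Ferraro: $33,700 | Halvorsen: $85,900 | Nwosu: $45,400 | Okafor: $169,200 | Ibarra: $68,700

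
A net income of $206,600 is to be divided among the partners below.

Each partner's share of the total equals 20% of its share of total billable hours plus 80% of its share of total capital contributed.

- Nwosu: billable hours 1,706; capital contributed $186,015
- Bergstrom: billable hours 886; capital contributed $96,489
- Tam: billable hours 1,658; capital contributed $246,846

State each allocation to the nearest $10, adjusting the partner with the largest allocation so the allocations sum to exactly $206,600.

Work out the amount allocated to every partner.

Billable hours total 4,250; capital contributed total 529,350.
Composite weights (20% billable hours + 80% capital contributed): Nwosu 0.3614; Bergstrom 0.1875; Tam 0.4511.
Pro-rata amounts: Nwosu 74,666.17; Bergstrom 38,740.96; Tam 93,192.88.
At nearest $10: Nwosu $74,670; Bergstrom $38,740; Tam $93,190. Sum = $206,600.
Rounded total matches; no reconciliation needed.

Nwosu: $74,670 | Bergstrom: $38,740 | Tam: $93,190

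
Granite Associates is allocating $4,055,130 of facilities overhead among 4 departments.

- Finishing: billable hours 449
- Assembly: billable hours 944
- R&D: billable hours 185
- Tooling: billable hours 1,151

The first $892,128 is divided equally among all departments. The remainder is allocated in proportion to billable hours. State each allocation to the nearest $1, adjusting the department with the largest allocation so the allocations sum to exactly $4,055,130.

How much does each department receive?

Finishing: $743,438 · Assembly: $1,317,159 · R&D: $437,453 · Tooling: $1,557,080

$892,128 shared equally gives $223,032 per department.
Remainder $3,163,002 by billable hours (total 2,729): Finishing 520,405.97 → $520,406; Assembly 1,094,127.48 → $1,094,127; R&D 214,421.17 → $214,421; Tooling 1,334,047.38 → $1,334,047.
Rounding difference +$1 on remainder applied to Tooling.
Totals: Finishing $223,032 + $520,406 = $743,438; Assembly $223,032 + $1,094,127 = $1,317,159; R&D $223,032 + $214,421 = $437,453; Tooling $223,032 + $1,334,048 = $1,557,080.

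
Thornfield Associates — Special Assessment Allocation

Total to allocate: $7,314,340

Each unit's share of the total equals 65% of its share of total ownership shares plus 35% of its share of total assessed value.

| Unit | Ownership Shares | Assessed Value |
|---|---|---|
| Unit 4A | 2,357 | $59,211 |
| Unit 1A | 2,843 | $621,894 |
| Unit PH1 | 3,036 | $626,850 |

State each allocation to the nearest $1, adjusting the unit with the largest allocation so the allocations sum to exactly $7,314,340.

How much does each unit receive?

Ownership shares total 8,236; assessed value total 1,307,955.
Blended shares (65% ownership shares + 35% assessed value): Unit 4A 0.2019; Unit 1A 0.3908; Unit PH1 0.4073.
Proportional shares: Unit 4A 1,476,495.83; Unit 1A 2,858,366.30; Unit PH1 2,979,477.88.
After rounding ($1): Unit 4A $1,476,496; Unit 1A $2,858,366; Unit PH1 $2,979,478. Sum = $7,314,340.
Sum already equals the total — no adjustment.

Unit 4A: $1,476,496; Unit 1A: $2,858,366; Unit PH1: $2,979,478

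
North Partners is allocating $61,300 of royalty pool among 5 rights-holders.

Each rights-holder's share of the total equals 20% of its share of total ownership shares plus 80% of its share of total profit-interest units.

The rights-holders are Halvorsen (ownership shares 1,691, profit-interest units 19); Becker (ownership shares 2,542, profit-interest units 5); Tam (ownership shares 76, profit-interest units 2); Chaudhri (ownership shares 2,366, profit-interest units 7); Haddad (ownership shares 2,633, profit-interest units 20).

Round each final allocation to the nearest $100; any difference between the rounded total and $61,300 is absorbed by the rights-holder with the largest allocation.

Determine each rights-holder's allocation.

Totals — ownership shares 9,308, profit-interest units 53.
Blended shares (20% ownership shares + 80% profit-interest units): Halvorsen 0.3231; Becker 0.1301; Tam 0.0318; Chaudhri 0.1565; Haddad 0.3585.
Pro-rata amounts: Halvorsen 19,807.67; Becker 7,974.60; Tam 1,950.67; Chaudhri 9,593.35; Haddad 21,973.71.
After rounding ($100): Halvorsen $19,800; Becker $8,000; Tam $2,000; Chaudhri $9,600; Haddad $22,000. Sum = $61,400.
Difference $61,300 − $61,400 = −$100 applied to largest allocation (Haddad): Haddad becomes $21,900.

Halvorsen: $19,800; Becker: $8,000; Tam: $2,000; Chaudhri: $9,600; Haddad: $21,900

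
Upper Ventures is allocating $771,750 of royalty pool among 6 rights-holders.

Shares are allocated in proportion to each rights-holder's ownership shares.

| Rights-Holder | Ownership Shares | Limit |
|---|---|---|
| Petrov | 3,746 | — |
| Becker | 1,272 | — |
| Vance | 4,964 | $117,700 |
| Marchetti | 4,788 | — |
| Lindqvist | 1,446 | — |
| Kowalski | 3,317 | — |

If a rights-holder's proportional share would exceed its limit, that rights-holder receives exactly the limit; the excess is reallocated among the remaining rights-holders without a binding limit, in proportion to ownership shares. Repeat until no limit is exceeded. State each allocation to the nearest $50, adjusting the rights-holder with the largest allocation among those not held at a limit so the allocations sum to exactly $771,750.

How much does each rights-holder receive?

Total ownership shares = 19,533.
Proportional shares (ignoring caps): Petrov 148,004.68; Becker 50,256.80; Vance 196,127.94; Marchetti 189,174.17; Lindqvist 57,131.55; Kowalski 131,054.87.
Capped: Vance ($117,700); residual $654,050 reallocated over remaining ownership shares 14,569.
Remaining shares: Petrov 168,170.18 → $168,150; Becker 57,104.24 → $57,100; Marchetti 214,948.96 → $214,950; Lindqvist 64,915.66 → $64,900; Kowalski 148,910.97 → $148,900.
Rounding difference +$50 applied to Marchetti → $215,000.

Petrov: $168,150 · Becker: $57,100 · Vance: $117,700 · Marchetti: $215,000 · Lindqvist: $64,900 · Kowalski: $148,900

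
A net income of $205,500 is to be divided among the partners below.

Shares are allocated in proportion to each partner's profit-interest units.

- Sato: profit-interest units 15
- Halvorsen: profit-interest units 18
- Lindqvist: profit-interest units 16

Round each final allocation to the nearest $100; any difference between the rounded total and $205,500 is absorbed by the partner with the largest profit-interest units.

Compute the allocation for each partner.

Sum of profit-interest units: 15 + 18 + 16 = 49.
Unrounded shares: Sato 62,908.16; Halvorsen 75,489.80; Lindqvist 67,102.04.
After rounding ($100): Sato $62,900; Halvorsen $75,500; Lindqvist $67,100. Sum = $205,500.
No rounding difference to absorb.

Sato: $62,900 | Halvorsen: $75,500 | Lindqvist: $67,100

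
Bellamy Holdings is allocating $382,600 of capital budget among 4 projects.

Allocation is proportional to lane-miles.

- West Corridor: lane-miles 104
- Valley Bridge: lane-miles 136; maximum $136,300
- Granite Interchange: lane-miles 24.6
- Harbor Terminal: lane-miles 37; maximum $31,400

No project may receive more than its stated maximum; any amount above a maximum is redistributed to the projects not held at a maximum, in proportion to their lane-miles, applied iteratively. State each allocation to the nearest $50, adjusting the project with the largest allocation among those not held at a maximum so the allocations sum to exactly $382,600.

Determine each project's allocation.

Lane-miles total: 301.6.
Proportional shares (ignoring caps): West Corridor 131,931.03; Valley Bridge 172,525.20; Granite Interchange 31,206.76; Harbor Terminal 46,937.00.
Capped: Valley Bridge ($136,300), Harbor Terminal ($31,400); balance $214,900 reallocated over remaining lane-miles 128.6.
Shares after redistribution: West Corridor 173,791.60 → $173,800; Granite Interchange 41,108.40 → $41,100.

West Corridor: $173,800 | Valley Bridge: $136,300 | Granite Interchange: $41,100 | Harbor Terminal: $31,400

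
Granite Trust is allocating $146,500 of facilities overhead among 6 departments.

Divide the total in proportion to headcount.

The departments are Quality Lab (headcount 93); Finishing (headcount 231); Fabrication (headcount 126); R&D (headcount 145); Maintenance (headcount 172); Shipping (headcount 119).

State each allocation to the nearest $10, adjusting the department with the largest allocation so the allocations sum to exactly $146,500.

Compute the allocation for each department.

Quality Lab: $15,380 · Finishing: $38,190 · Fabrication: $20,830 · R&D: $23,980 · Maintenance: $28,440 · Shipping: $19,680

Combined headcount = 886.
Raw shares: Quality Lab 93/886 × $146,500 = 15,377.54; Finishing 231/886 × $146,500 = 38,195.82; Fabrication 126/886 × $146,500 = 20,834.09; R&D 145/886 × $146,500 = 23,975.73; Maintenance 172/886 × $146,500 = 28,440.18; Shipping 119/886 × $146,500 = 19,676.64.
Rounded to nearest $10: Quality Lab $15,380; Finishing $38,200; Fabrication $20,830; R&D $23,980; Maintenance $28,440; Shipping $19,680. Sum = $146,510.
Difference $146,500 − $146,510 = −$10 applied to largest allocation (Finishing): Finishing becomes $38,190.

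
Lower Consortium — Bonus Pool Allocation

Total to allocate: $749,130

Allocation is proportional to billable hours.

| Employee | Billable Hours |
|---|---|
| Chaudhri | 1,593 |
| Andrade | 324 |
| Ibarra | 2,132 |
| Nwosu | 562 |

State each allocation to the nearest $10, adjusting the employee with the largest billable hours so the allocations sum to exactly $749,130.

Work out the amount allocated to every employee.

Billable hours total: 1,593 + 324 + 2,132 + 562 = 4,611.
Pro-rata amounts: Chaudhri 258,808.09; Andrade 52,638.93; Ibarra 346,377.18; Nwosu 91,305.80.
Rounded to nearest $10: Chaudhri $258,810; Andrade $52,640; Ibarra $346,380; Nwosu $91,310. Sum = $749,140.
Difference $749,130 − $749,140 = −$10 applied to largest billable hours (Ibarra): Ibarra becomes $346,370.

Chaudhri: $258,810; Andrade: $52,640; Ibarra: $346,370; Nwosu: $91,310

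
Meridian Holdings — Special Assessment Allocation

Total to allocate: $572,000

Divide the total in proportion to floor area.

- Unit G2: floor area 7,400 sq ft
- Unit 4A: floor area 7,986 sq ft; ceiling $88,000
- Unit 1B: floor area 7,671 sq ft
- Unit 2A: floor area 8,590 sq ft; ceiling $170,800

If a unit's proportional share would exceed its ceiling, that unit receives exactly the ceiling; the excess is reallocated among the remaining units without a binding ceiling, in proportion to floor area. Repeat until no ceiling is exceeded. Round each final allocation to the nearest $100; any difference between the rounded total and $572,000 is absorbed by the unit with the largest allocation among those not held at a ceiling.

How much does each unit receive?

Unit G2: $153,800 · Unit 4A: $88,000 · Unit 1B: $159,400 · Unit 2A: $170,800

Floor area total: 31,647.
Unconstrained shares: Unit G2 133,750.43; Unit 4A 144,342.02; Unit 1B 138,648.59; Unit 2A 155,258.95.
Capped: Unit 4A ($88,000); remaining pool $484,000 reallocated over remaining floor area 23,661.
Capped: Unit 2A ($170,800); remaining pool $313,200 reallocated over remaining floor area 15,071.
Redistributed shares: Unit G2 153,784.09 → $153,800; Unit 1B 159,415.91 → $159,400.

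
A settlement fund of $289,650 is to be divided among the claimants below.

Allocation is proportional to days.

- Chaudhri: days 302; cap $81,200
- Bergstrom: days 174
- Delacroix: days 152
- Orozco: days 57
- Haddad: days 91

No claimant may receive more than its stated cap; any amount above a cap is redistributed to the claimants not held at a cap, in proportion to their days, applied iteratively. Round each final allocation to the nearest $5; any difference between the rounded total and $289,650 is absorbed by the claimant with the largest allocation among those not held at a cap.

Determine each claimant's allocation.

Total days = 776.
Proportional shares (ignoring caps): Chaudhri 112,724.61; Bergstrom 64,947.29; Delacroix 56,735.57; Orozco 21,275.84; Haddad 33,966.69.
Cap binds for Chaudhri ($81,200); residual $208,450 reallocated over remaining days 474.
Shares after redistribution: Bergstrom 76,519.62 → $76,520; Delacroix 66,844.73 → $66,845; Orozco 25,066.77 → $25,065; Haddad 40,018.88 → $40,020.

Chaudhri: $81,200 · Bergstrom: $76,520 · Delacroix: $66,845 · Orozco: $25,065 · Haddad: $40,020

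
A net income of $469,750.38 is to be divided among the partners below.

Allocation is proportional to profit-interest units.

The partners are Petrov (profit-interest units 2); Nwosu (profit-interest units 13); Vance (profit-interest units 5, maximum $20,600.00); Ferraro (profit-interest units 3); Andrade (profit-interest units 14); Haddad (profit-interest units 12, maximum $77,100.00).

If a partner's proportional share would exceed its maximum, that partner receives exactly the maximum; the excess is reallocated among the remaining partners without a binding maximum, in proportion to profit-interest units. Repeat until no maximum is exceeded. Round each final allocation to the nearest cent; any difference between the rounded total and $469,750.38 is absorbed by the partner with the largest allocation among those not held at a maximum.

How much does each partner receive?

Petrov: $23,253.15; Nwosu: $151,145.47; Vance: $20,600.00; Ferraro: $34,879.72; Andrade: $162,772.04; Haddad: $77,100.00

Total profit-interest units = 49.
Proportional shares (ignoring caps): Petrov 19,173.4849; Nwosu 124,627.6518; Vance 47,933.7122; Ferraro 28,760.2273; Andrade 134,214.3943; Haddad 115,040.9094.
Held at cap: Vance ($20,600.00), Haddad ($77,100.00); remaining pool $372,050.38 reallocated over remaining profit-interest units 32.
Redistributed shares: Petrov 23,253.1488 → $23,253.15; Nwosu 151,145.4669 → $151,145.47; Ferraro 34,879.7231 → $34,879.72; Andrade 162,772.0413 → $162,772.04.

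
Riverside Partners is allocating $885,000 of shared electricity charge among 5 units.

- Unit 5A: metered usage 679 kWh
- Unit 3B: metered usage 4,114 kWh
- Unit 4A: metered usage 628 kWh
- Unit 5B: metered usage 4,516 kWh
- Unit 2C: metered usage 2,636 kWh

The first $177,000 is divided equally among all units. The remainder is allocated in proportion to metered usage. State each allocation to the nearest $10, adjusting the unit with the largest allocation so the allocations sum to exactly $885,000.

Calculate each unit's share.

Unit 5A: $73,640 | Unit 3B: $267,060 | Unit 4A: $70,760 | Unit 5B: $289,700 | Unit 2C: $183,840

Equal tier: $177,000 ÷ 5 = $35,400 apiece.
Remainder $708,000 by metered usage (total 12,573): Unit 5A 38,235.27 → $38,240; Unit 3B 231,664.04 → $231,660; Unit 4A 35,363.40 → $35,360; Unit 5B 254,301.12 → $254,300; Unit 2C 148,436.17 → $148,440.
Totals: Unit 5A $35,400 + $38,240 = $73,640; Unit 3B $35,400 + $231,660 = $267,060; Unit 4A $35,400 + $35,360 = $70,760; Unit 5B $35,400 + $254,300 = $289,700; Unit 2C $35,400 + $148,440 = $183,840.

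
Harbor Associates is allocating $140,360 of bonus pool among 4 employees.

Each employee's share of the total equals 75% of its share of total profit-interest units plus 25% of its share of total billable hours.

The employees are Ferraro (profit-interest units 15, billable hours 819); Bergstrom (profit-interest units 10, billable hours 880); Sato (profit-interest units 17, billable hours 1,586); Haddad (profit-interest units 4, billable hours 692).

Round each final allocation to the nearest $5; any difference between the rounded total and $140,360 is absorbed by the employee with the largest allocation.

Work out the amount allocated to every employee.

Profit-interest units total 46; billable hours total 3,977.
Blended shares (75% profit-interest units + 25% billable hours): Ferraro 0.2960; Bergstrom 0.2184; Sato 0.3769; Haddad 0.1087.
Pro-rata amounts: Ferraro 41,553.40; Bergstrom 30,649.23; Sato 52,897.78; Haddad 15,259.59.
At nearest $5: Ferraro $41,555; Bergstrom $30,650; Sato $52,900; Haddad $15,260. Sum = $140,365.
Difference $140,360 − $140,365 = −$5 applied to largest allocation (Sato): Sato becomes $52,895.

Ferraro: $41,555 · Bergstrom: $30,650 · Sato: $52,895 · Haddad: $15,260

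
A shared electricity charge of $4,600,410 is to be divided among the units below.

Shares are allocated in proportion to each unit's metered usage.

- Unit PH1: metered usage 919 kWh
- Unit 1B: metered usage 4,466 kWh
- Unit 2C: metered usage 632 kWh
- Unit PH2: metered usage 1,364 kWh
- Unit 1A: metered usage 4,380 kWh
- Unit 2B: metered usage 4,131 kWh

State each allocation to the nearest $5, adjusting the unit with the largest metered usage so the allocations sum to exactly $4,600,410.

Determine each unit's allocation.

Unit PH1: $266,030 · Unit 1B: $1,292,820 · Unit 2C: $182,950 · Unit PH2: $394,850 · Unit 1A: $1,267,920 · Unit 2B: $1,195,840

Combined metered usage = 15,892.
Proportional shares: Unit PH1 919/15,892 × $4,600,410 = 266,031.76; Unit 1B 4,466/15,892 × $4,600,410 = 1,292,815.95; Unit 2C 632/15,892 × $4,600,410 = 182,951.12; Unit PH2 1,364/15,892 × $4,600,410 = 394,850.19; Unit 1A 4,380/15,892 × $4,600,410 = 1,267,920.70; Unit 2B 4,131/15,892 × $4,600,410 = 1,195,840.28.
At nearest $5: Unit PH1 $266,030; Unit 1B $1,292,815; Unit 2C $182,950; Unit PH2 $394,850; Unit 1A $1,267,920; Unit 2B $1,195,840. Sum = $4,600,405.
Difference $4,600,410 − $4,600,405 = +$5 applied to largest metered usage (Unit 1B): Unit 1B becomes $1,292,820.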